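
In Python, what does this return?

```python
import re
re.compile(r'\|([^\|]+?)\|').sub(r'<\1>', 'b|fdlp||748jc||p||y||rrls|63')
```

'b<fdlp><748jc><p><y><rrls>63'

`\1` in the replacement pulls in group 1's text for each match.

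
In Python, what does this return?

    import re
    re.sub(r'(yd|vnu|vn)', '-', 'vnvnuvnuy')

'---y'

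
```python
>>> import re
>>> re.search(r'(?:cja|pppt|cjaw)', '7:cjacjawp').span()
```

(2, 5)

`re.search` scans for the first position where the pattern succeeds.
The match spans [2:5] → 'cja'.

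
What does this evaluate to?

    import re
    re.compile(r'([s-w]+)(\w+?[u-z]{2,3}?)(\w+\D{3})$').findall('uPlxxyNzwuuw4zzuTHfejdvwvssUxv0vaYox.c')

[('u', 'Plxx', 'yNzwuuw4zzuTHfejdvwvssUxv0vaYox.c')]

Pattern: one or more of a character in [s-w] (captured); then one or more of a word character (lazy), then 2 to 3 of a character in [u-z] (lazy) (captured); then one or more of a word character, then exactly 3 of a non-digit (captured); then anchored at the end.
A `+?`/`*?`/`{m,n}?` starts at its minimum and grows only as far as needed for what follows to match.
Scanning left to right: at [0:38] match 'uPlxxyNzwuuw4zzuTHfejdvwvssUxv0vaYox.c', groups = ('u', 'Plxx', 'yNzwuuw4zzuTHfejdvwvssUxv0vaYox.c').
Multiple groups make `findall` return tuples — one 3-tuple for the one match.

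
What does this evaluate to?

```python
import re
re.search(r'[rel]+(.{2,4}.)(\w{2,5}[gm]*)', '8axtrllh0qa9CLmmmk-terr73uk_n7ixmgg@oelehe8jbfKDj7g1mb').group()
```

'rllh0qa9CLmmm'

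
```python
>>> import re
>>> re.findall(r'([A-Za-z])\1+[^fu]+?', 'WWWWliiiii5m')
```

`\1` is not a pattern — it's the concrete string captured by group 1, re-applied verbatim.
With a single group, `findall` returns only what that group captured — 2 items.

['W', 'i']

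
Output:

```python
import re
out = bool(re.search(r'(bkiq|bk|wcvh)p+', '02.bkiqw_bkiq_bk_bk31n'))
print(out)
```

Unlike `match`, `search` isn't anchored — it looks for the pattern anywhere in the string.
Here the pattern never matches, so the call returns None, and `bool(None)` is False.

False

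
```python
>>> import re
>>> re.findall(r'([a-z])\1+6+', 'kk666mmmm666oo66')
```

['k', 'm', 'o']

`\1` has to match the exact text group 1 already captured.
`findall` collects group 1 from each match (3 total).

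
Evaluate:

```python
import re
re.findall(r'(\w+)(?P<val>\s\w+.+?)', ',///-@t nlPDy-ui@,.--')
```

[('t', ' nlPDy-')]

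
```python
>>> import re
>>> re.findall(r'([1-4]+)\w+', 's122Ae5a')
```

['122']

This matches one or more of a character in [1-4] (captured); then one or more of a word character.
Because there's exactly one group, `findall` drops the full match and keeps group 1 from the one hit.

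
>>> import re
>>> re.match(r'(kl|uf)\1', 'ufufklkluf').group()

`re.match` only tries the pattern at the start of the string.
The match spans [0:4] → 'ufuf'.

'ufuf'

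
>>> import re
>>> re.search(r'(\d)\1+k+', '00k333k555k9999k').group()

'00k'

The backreference `\1` re-matches whatever the first group consumed, character for character.
The match spans [0:3] → '00k'.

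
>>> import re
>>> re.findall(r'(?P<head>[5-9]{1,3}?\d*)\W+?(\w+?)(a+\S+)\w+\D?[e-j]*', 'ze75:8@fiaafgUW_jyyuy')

[('8', 'fi', 'aafgUW_jyyu')]

This matches 1 to 3 of a character in [5-9] (lazy), then zero or more of a digit (captured as 'head'); then one or more of a non-word character (lazy); then one or more of a word character (lazy) (captured); then one or more of the literal 'a', then one or more of a non-whitespace character (captured); then one or more of a word character; then optionally a non-digit, then zero or more of a character in [e-j].
Lazy quantifiers expand one character at a time until the remainder of the pattern can match.
Scanning left to right: at [5:21] match '8@fiaafgUW_jyyuy', groups = ('8', 'fi', 'aafgUW_jyyu').
With 3 capturing groups, `findall` returns a 3-tuple per match.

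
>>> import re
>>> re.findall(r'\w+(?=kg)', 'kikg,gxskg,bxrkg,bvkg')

['ki', 'gxs', 'bxr', 'bv']

The positive lookaround only admits positions where the adjacent text matches; those characters stay outside the span.
Scanning left to right: at [0:2] → 'ki'; at [5:8] → 'gxs'; at [11:14] → 'bxr'; at [17:19] → 'bv'.
Since nothing is captured, `findall` lists the 4 matched substrings directly.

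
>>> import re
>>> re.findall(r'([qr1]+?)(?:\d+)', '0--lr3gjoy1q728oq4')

['r', '1q', 'q']

The pattern matches one or more of one of [qr1] (lazy) (captured); then one or more of a digit (non-capturing group).
Scanning left to right: at [4:6] match 'r3', group 1 = 'r'; at [10:15] match '1q728', group 1 = '1q'; at [16:18] match 'q4', group 1 = 'q'.
One capturing group, so `findall` returns just the captured substring from each match — 3 in all.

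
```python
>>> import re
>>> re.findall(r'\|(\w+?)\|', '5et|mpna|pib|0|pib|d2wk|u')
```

['mpna', '0', 'd2wk']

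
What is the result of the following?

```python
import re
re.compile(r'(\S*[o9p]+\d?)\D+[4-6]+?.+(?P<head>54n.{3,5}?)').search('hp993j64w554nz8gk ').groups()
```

('hp993', '54nz8g')

This matches zero or more of a non-whitespace character, then one or more of one of [o9p], then optionally a digit (captured); then one or more of a non-digit; then one or more of a character in [4-6] (lazy), then one or more of any character; then the literal '54n', then 3 to 5 of any character (lazy) (captured as 'head').
A `+?`/`*?`/`{m,n}?` starts at its minimum and grows only as far as needed for what follows to match.
Unlike `match`, `search` isn't anchored — it looks for the pattern anywhere in the string.
The match spans [0:16] → 'hp993j64w554nz8g'.
Captured: group 1 = 'hp993', group 2 = '54nz8g'.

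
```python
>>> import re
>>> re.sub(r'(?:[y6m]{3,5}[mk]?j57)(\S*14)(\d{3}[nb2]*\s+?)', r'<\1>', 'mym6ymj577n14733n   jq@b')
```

'<7n14>  jq@b'

The pattern matches 3 to 5 of one of [y6m], then optionally one of [mk], then the literal 'j57' (non-capturing group); then zero or more of a non-whitespace character, then the literal '14' (captured); then exactly 3 of a digit, then zero or more of one of [nb2], then one or more of whitespace (lazy) (captured).
Each match is replaced using the text its own group 1 captured.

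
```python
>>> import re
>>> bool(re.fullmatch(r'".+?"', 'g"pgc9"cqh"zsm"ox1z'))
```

`re.fullmatch` is like wrapping the pattern in `^…$` (in single-line mode).
Here the string isn't matched end-to-end, so the call returns None, and `bool(None)` is False.

False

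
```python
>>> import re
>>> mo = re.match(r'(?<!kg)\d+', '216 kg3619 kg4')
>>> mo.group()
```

Because the assertion is negative and zero-width, positions next to the forbidden text are skipped.
`match` is anchored at position 0; if the pattern doesn't fit there, it returns None.
The match spans [0:3] → '216'.

'216'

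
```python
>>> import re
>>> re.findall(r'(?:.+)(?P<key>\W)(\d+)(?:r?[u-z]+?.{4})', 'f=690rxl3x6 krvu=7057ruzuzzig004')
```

[('=', '7057')]

This matches one or more of any character (non-capturing group); then a non-word character (captured as 'key'); then one or more of a digit (captured); then optionally a literal 'r', then one or more of a character in [u-z] (lazy), then exactly 4 of any character (non-capturing group).
Walking the string: at [0:27] match 'f=690rxl3x6 krvu=7057ruzuzz', groups = ('=', '7057').
Multiple groups make `findall` return tuples — one 2-tuple for the one match.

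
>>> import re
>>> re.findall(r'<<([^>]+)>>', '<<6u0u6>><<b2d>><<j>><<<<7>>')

Walking the string: at [0:9] match '<<6u0u6>>', group 1 = '6u0u6'; at [9:16] match '<<b2d>>', group 1 = 'b2d'; at [16:21] match '<<j>>', group 1 = 'j'; at [21:28] match '<<<<7>>', group 1 = '<<7'.
One capturing group, so `findall` returns just the captured substring from each match — 4 in all.

['6u0u6', 'b2d', 'j', '<<7']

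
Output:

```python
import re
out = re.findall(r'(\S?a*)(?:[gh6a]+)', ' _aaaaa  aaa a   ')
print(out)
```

['_aaaa', 'aa', '']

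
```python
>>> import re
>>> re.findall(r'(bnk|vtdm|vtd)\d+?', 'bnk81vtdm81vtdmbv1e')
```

['bnk', 'vtdm']

`findall` collects group 1 from each match (2 total).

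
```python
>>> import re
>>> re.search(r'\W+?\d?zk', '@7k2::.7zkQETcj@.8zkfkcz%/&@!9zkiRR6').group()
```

'::.7zk'

This matches one or more of a non-word character (lazy); then optionally a digit, then the literal 'zk'.
The match spans [4:10] → '::.7zk'.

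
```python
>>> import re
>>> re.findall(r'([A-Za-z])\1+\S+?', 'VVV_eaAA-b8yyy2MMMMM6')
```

['V', 'A', 'y', 'M']

After group 1 captures some text, `\1` only succeeds where that same text appears again.
Scanning left to right: at [0:4] match 'VVV_', group 1 = 'V'; at [6:9] match 'AA-', group 1 = 'A'; at [11:15] match 'yyy2', group 1 = 'y'; at [15:21] match 'MMMMM6', group 1 = 'M'.
One capturing group, so `findall` returns just the captured substring from each match — 4 in all.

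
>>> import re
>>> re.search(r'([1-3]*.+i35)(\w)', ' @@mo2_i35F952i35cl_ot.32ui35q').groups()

(' @@mo2_i35F952i35cl_ot.32ui35', 'q')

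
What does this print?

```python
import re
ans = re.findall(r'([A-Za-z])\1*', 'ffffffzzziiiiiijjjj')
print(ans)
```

['f', 'z', 'i', 'j']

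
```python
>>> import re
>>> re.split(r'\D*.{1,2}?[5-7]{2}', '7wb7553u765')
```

This matches zero or more of a non-digit; then 1 to 2 of any character (lazy), then exactly 2 of a character in [5-7].
Each match becomes a cut point; 3 segments remain.

['7', '', '5']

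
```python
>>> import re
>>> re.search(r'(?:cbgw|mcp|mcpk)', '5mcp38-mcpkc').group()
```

Unlike `match`, `search` isn't anchored — it looks for the pattern anywhere in the string.
The match spans [1:4] → 'mcp'.

'mcp'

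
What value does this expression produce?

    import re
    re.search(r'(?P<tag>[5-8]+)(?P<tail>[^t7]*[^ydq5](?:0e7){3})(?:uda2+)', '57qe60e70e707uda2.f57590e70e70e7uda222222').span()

(19, 41)

Pattern: one or more of a character in [5-8] (captured as 'tag'); then zero or more of any character except [t7], then any character except [ydq5], then the literal '0e7' repeated 3 times (captured as 'tail'); then the literal 'uda', then one or more of a literal '2' (non-capturing group).
The match spans [19:41] → '57590e70e70e7uda222222'.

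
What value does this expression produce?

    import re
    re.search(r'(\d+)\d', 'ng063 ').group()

'063'

This matches one or more of a digit (captured); then a digit.
The match spans [2:5] → '063'.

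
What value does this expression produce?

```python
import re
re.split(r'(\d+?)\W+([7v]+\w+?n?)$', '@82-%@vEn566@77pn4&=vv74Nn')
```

['@82-%@vEn566@77pn', '4', 'vv74Nn', '']

This matches one or more of a digit (lazy) (captured); then one or more of a non-word character; then one or more of one of [7v], then one or more of a word character (lazy), then optionally a literal 'n' (captured); then anchored at the end.
Matches to split on: at [17:26] → '4&=vv74Nn'.
With a capturing group present, the delimiter's captured portion is kept in the result list.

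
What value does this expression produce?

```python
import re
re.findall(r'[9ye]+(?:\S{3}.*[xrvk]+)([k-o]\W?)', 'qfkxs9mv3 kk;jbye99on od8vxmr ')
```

This matches one or more of one of [9ye]; then exactly 3 of a non-whitespace character, then zero or more of any character, then one or more of one of [xrvk] (non-capturing group); then a character in [k-o], then optionally a non-word character (captured).
One capturing group, so `findall` returns just the captured substring from the one match — 1 in all.

['m']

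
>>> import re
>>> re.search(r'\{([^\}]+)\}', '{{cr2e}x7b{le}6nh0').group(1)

'{cr2e'

Unlike `match`, `search` isn't anchored — it looks for the pattern anywhere in the string.
The match spans [0:7] → '{{cr2e}'.
Captured: group 1 = '{cr2e'.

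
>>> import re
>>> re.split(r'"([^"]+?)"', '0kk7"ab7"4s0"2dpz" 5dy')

['0kk7', 'ab7', '4s0', '2dpz', ' 5dy']

Matches to split on: at [4:9] → '"ab7"'; at [12:18] → '"2dpz"'.
With a capturing group present, the delimiter's captured portion is kept in the result list.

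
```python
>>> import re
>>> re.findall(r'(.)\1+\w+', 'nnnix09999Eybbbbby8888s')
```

After group 1 captures some text, `\1` only succeeds where that same text appears again.
One capturing group, so `findall` returns just the captured substring from the one match — 1 in all.

['n']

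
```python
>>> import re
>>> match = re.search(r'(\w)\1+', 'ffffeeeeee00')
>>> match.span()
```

The backreference `\1` re-matches whatever the first group consumed, character for character.
`re.search` scans for the first position where the pattern succeeds.
The match spans [0:4] → 'ffff'.
Captured: group 1 = 'f'.

(0, 4)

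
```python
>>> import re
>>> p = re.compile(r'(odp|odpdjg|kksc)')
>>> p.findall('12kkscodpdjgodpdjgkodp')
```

`|` is ordered: at each position the engine commits to the first alternative that works.
Because there's exactly one group, `findall` drops the full match and keeps group 1 from each hit.

['kksc', 'odp', 'odp', 'odp']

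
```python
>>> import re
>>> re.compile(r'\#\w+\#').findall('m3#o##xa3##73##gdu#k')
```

`findall` yields the raw match text (4 of them) because the pattern has no groups.

['#o#', '#xa3#', '#73#', '#gdu#']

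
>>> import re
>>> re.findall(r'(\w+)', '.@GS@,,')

This matches one or more of a word character (captured).
With a single group, `findall` returns only what that group captured — 1 item.

['GS']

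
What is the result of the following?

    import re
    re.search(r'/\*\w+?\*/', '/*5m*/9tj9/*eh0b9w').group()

'/*5m*/'

The match spans [0:6] → '/*5m*/'.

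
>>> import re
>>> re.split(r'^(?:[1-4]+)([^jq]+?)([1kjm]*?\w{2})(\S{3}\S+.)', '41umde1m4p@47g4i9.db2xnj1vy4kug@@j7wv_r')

['', 'u', 'md', 'e1m4p@47g4i9.db2xnj1vy4kug@@j7wv_r', '']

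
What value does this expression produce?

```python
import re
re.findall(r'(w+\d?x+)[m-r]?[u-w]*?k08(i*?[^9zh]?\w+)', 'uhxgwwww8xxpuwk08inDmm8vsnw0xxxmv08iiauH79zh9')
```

This matches one or more of the literal 'w', then optionally a digit, then one or more of a literal 'x' (captured); then optionally a character in [m-r], then zero or more of a character in [u-w] (lazy), then the literal 'k08'; then zero or more of the literal 'i' (lazy), then optionally any character except [9zh], then one or more of a word character (captured).
Walking the string: at [4:45] match 'wwww8xxpuwk08inDmm8vsnw0xxxmv08iiauH79zh9', groups = ('wwww8xx', 'inDmm8vsnw0xxxmv08iiauH79zh9').
`findall` packs the 2 group values into a tuple for every match.

[('wwww8xx', 'inDmm8vsnw0xxxmv08iiauH79zh9')]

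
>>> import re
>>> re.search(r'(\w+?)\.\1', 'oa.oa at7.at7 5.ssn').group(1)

'oa'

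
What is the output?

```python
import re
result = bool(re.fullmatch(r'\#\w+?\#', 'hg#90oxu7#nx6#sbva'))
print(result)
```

False

`fullmatch` succeeds only if the pattern covers the string from start to end.
Here the string isn't matched end-to-end, so the call returns None, and `bool(None)` is False.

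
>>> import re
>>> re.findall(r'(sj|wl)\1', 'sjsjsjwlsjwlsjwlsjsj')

['sj', 'sj']

After group 1 captures some text, `\1` only succeeds where that same text appears again.
Walking the string: at [0:4] match 'sjsj', group 1 = 'sj'; at [16:20] match 'sjsj', group 1 = 'sj'.
With a single group, `findall` returns only what that group captured — 2 items.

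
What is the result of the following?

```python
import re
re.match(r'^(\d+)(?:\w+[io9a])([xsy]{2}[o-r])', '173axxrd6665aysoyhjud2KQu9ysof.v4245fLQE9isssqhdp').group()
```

`re.match` won't scan ahead — the pattern has to work from the very first character.
The match spans [0:29] → '173axxrd6665aysoyhjud2KQu9yso'.

'173axxrd6665aysoyhjud2KQu9yso'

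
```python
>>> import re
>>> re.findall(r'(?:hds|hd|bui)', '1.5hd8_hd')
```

No capturing groups, so `findall` returns the 2 full match strings.

['hd', 'hd']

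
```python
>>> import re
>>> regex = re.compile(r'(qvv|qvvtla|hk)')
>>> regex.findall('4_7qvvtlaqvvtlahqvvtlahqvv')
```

['qvv', 'qvv', 'qvv', 'qvv']

Alternation isn't longest-match — the leftmost alternative that fits at this position is chosen.
Because there's exactly one group, `findall` drops the full match and keeps group 1 from each hit.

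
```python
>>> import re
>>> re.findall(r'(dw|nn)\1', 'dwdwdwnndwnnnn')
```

['dw', 'nn']

A backreference is literal: `\1` must see the identical characters the first group matched.
Walking the string: at [0:4] match 'dwdw', group 1 = 'dw'; at [10:14] match 'nnnn', group 1 = 'nn'.
`findall` collects group 1 from each match (2 total).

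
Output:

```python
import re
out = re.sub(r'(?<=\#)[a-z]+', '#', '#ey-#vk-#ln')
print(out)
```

The positive lookaround only admits positions where the adjacent text matches; those characters stay outside the span.
`sub` substitutes '#' at each match site.

##-##-##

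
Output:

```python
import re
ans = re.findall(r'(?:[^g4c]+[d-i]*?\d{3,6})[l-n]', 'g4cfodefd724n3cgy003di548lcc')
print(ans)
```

With no groups in the pattern, `findall` gives back each whole match — 2 here.

['fodefd724n', 'y003di548l']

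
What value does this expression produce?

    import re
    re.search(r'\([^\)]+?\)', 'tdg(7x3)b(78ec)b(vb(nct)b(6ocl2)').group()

'(7x3)'

`search` walks the string left to right and returns the first match it finds.
The match spans [3:8] → '(7x3)'.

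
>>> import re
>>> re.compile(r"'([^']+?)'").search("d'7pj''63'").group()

"'7pj'"

The match spans [1:6] → "'7pj'".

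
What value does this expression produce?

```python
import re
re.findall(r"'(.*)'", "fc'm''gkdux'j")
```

`findall` collects group 1 from the one match (1 total).

["m''gkdux"]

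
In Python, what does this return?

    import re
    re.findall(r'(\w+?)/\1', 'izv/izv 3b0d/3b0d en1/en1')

['izv', '3b0d', 'en1']

`\1` is not a pattern — it's the concrete string captured by group 1, re-applied verbatim.
Scanning left to right: at [0:7] match 'izv/izv', group 1 = 'izv'; at [8:17] match '3b0d/3b0d', group 1 = '3b0d'; at [18:25] match 'en1/en1', group 1 = 'en1'.
`findall` collects group 1 from each match (3 total).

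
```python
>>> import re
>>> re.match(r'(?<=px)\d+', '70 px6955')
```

The positive lookaround only admits positions where the adjacent text matches; those characters stay outside the span.
`re.match` won't scan ahead — the pattern has to work from the very first character.
Here the string doesn't start with a match, so the call returns None.

None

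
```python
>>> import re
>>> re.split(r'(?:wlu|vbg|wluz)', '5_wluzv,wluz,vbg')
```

`|` is ordered: at each position the engine commits to the first alternative that works.
Splitting on the pattern gives 4 pieces.

['5_', 'zv,', 'z,', '']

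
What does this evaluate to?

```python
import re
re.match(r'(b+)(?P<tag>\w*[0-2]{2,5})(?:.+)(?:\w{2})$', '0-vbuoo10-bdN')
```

`match` is anchored at position 0; if the pattern doesn't fit there, it returns None.
Here the string doesn't start with a match, so the call returns None.

None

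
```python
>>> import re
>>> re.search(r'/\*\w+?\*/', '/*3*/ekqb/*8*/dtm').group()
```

`search` walks the string left to right and returns the first match it finds.
The match spans [0:5] → '/*3*/'.

'/*3*/'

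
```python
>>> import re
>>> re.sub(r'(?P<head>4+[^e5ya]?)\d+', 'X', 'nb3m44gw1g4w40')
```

'nb3mXgw1gX'

This matches one or more of the literal '4', then optionally any character except [e5ya] (captured as 'head'); then one or more of a digit.
Matches: at [4:6] → '44'; at [10:14] → '4w40'.
Each match is replaced by 'X'.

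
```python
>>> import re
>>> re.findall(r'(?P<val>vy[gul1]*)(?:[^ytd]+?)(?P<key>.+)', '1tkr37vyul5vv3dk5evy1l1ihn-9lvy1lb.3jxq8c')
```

[('vyul', 'vv3dk5evy1l1ihn-9lvy1lb.3jxq8c')]

This matches the literal 'vy', then zero or more of one of [gul1] (captured as 'val'); then one or more of any character except [ytd] (lazy) (non-capturing group); then one or more of any character (captured as 'key').
A non-greedy quantifier consumes as few characters as it can — just enough that the remainder of the pattern still matches from where it stops; whatever follows it matches normally.
Scanning left to right: at [6:41] match 'vyul5vv3dk5evy1l1ihn-9lvy1lb.3jxq8c', groups = ('vyul', 'vv3dk5evy1l1ihn-9lvy1lb.3jxq8c').
With 2 capturing groups, `findall` returns a 2-tuple per match.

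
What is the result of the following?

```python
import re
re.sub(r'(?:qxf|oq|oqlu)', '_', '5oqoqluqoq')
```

'5__luq_'

`|` is ordered: at each position the engine commits to the first alternative that works.
Matches: at [1:3] → 'oq'; at [3:5] → 'oq'; at [8:10] → 'oq'.
Each match is replaced by '_'.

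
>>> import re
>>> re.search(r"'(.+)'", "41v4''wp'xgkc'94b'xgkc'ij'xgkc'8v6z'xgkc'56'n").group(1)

"'wp'xgkc'94b'xgkc'ij'xgkc'8v6z'xgkc'56"

Unlike `match`, `search` isn't anchored — it looks for the pattern anywhere in the string.
The match spans [4:44] → "''wp'xgkc'94b'xgkc'ij'xgkc'8v6z'xgkc'56'".
Captured: group 1 = "'wp'xgkc'94b'xgkc'ij'xgkc'8v6z'xgkc'56".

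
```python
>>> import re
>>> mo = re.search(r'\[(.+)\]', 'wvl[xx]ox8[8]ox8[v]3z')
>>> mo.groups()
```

('xx]ox8[8]ox8[v',)

The match spans [3:19] → '[xx]ox8[8]ox8[v]'.
Captured: group 1 = 'xx]ox8[8]ox8[v'.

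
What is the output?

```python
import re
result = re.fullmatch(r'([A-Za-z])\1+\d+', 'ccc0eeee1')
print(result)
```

`re.fullmatch` requires the pattern to consume the entire string.
Here the string isn't matched end-to-end, so the call returns None.

None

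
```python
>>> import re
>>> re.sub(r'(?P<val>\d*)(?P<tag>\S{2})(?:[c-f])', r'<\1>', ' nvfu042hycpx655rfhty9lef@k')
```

This matches zero or more of a digit (captured as 'val'); then exactly 2 of a non-whitespace character (captured as 'tag'); then a character in [c-f] (non-capturing group).
Each match is replaced using the text its own group 1 captured.

' <>u<042>px<65>hty<9>@k'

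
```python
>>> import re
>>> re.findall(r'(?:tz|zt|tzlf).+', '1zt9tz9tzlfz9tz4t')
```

['zt9tz9tzlfz9tz4t']

No capturing groups, so `findall` returns the 1 full match string.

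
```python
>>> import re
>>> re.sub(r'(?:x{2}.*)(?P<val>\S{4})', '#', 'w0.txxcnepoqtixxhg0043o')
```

'w0.t#'

Pattern: exactly 2 of the literal 'x', then zero or more of any character (non-capturing group); then exactly 4 of a non-whitespace character (captured as 'val').
Matches: at [4:23] → 'xxcnepoqtixxhg0043o'.
Each match is replaced by '#'.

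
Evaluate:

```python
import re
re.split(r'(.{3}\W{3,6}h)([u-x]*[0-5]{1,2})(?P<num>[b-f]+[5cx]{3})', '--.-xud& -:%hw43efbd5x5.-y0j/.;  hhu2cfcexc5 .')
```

This matches exactly 3 of any character, then 3 to 6 of a non-word character, then a literal 'h' (captured); then zero or more of a character in [u-x], then 1 to 2 of a character in [0-5] (captured); then one or more of a character in [b-f], then exactly 3 of one of [5cx] (captured as 'num').
Because the pattern has a capturing group, `split` also inserts each captured text between the pieces.

['--.-', 'xud& -:%h', 'w43', 'efbd5x5', '.-y0j/.;  hhu2cfcexc5 .']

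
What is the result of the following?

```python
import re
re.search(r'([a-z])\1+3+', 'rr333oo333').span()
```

(0, 5)

A backreference is literal: `\1` must see the identical characters the first group matched.
The match spans [0:5] → 'rr333'.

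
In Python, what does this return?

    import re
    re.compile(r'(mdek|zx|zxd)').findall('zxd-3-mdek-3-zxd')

['zx', 'mdek', 'zx']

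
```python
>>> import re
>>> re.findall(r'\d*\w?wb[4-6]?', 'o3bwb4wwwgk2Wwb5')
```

['3bwb4', '2Wwb5']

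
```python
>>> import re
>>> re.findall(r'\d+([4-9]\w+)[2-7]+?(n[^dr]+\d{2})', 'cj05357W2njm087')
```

Pattern: one or more of a digit; then a character in [4-9], then one or more of a word character (captured); then one or more of a character in [2-7] (lazy); then a literal 'n', then one or more of any character except [dr], then exactly 2 of a digit (captured).
Matches: at [2:15] match '05357W2njm087', groups = ('7W', 'njm087').
`findall` packs the 2 group values into a tuple for every match.

[('7W', 'njm087')]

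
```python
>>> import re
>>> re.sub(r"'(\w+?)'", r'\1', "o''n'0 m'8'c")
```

"o'n0 m8c"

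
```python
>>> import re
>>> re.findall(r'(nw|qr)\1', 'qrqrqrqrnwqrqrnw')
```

['qr', 'qr', 'qr']

A backreference is literal: `\1` must see the identical characters the first group matched.
Matches: at [0:4] match 'qrqr', group 1 = 'qr'; at [4:8] match 'qrqr', group 1 = 'qr'; at [10:14] match 'qrqr', group 1 = 'qr'.
One capturing group, so `findall` returns just the captured substring from each match — 3 in all.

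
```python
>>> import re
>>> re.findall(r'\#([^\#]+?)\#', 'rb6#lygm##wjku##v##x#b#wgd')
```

Walking the string: at [3:9] match '#lygm#', group 1 = 'lygm'; at [9:15] match '#wjku#', group 1 = 'wjku'; at [15:18] match '#v#', group 1 = 'v'; at [18:21] match '#x#', group 1 = 'x'.
One capturing group, so `findall` returns just the captured substring from each match — 4 in all.

['lygm', 'wjku', 'v', 'x']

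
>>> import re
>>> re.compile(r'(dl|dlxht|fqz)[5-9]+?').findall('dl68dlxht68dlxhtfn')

Walking the string: at [0:3] match 'dl6', group 1 = 'dl'; at [4:10] match 'dlxht6', group 1 = 'dlxht'.
One capturing group, so `findall` returns just the captured substring from each match — 2 in all.

['dl', 'dlxht']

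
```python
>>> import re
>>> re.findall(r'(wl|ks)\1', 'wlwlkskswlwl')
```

A backreference is literal: `\1` must see the identical characters the first group matched.
Matches: at [0:4] match 'wlwl', group 1 = 'wl'; at [4:8] match 'ksks', group 1 = 'ks'; at [8:12] match 'wlwl', group 1 = 'wl'.
One capturing group, so `findall` returns just the captured substring from each match — 3 in all.

['wl', 'ks', 'wl']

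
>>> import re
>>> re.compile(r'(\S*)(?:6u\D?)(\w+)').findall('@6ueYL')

[('@', 'YL')]

The pattern matches zero or more of a non-whitespace character (captured); then the literal '6u', then optionally a non-digit (non-capturing group); then one or more of a word character (captured).
Scanning left to right: at [0:6] match '@6ueYL', groups = ('@', 'YL').
Multiple groups make `findall` return tuples — one 2-tuple for the one match.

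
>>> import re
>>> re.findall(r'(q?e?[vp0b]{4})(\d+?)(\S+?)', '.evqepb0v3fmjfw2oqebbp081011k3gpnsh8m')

The pattern matches optionally the literal 'q', then optionally the literal 'e', then exactly 4 of one of [vp0b] (captured); then one or more of a digit (lazy) (captured); then one or more of a non-whitespace character (lazy) (captured).
A non-greedy quantifier consumes as few characters as it can — just enough that the remainder of the pattern still matches from where it stops; whatever follows it matches normally.
Matches: at [3:11] match 'qepb0v3f', groups = ('qepb0v', '3', 'f'); at [17:25] match 'qebbp081', groups = ('qebbp0', '8', '1').
3 groups means each result is a tuple of 3 captured strings — 2 here.

[('qepb0v', '3', 'f'), ('qebbp0', '8', '1')]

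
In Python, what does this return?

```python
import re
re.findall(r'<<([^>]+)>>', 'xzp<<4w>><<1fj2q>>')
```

With a single group, `findall` returns only what that group captured — 2 items.

['4w', '1fj2q']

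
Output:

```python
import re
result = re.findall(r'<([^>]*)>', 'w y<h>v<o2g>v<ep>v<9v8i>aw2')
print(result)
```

['h', 'o2g', 'ep', '9v8i']

Because there's exactly one group, `findall` drops the full match and keeps group 1 from each hit.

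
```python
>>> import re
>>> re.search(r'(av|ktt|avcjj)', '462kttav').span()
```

(3, 6)

Unlike `match`, `search` isn't anchored — it looks for the pattern anywhere in the string.
The match spans [3:6] → 'ktt'.
Captured: group 1 = 'ktt'.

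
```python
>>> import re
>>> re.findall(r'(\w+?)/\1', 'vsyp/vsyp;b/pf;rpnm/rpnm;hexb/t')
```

A backreference is literal: `\1` must see the identical characters the first group matched.
Matches: at [0:9] match 'vsyp/vsyp', group 1 = 'vsyp'; at [15:24] match 'rpnm/rpnm', group 1 = 'rpnm'.
One capturing group, so `findall` returns just the captured substring from each match — 2 in all.

['vsyp', 'rpnm']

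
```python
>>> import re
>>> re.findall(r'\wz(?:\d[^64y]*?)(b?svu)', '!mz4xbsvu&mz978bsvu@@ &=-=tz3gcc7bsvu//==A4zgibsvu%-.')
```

Pattern: a word character, then a literal 'z'; then a digit, then zero or more of any character except [64y] (lazy) (non-capturing group); then optionally a literal 'b', then the literal 'svu' (captured).
Lazy quantifiers expand one character at a time until the remainder of the pattern can match.
Scanning left to right: at [1:9] match 'mz4xbsvu', group 1 = 'bsvu'; at [10:19] match 'mz978bsvu', group 1 = 'bsvu'; at [26:37] match 'tz3gcc7bsvu', group 1 = 'bsvu'.
Because there's exactly one group, `findall` drops the full match and keeps group 1 from each hit.

['bsvu', 'bsvu', 'bsvu']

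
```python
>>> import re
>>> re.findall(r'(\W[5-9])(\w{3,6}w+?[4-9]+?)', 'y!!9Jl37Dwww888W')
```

The `?` after the quantifier makes it lazy — it takes as little as possible before letting the rest of the pattern try.
With 2 capturing groups, `findall` returns a 2-tuple per match.

[('!9', 'Jl37Dwww8')]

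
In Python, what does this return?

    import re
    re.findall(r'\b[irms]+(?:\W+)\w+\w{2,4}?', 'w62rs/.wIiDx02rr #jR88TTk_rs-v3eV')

[]

No capturing groups, so `findall` returns the 0 full match strings.
Nothing in the string satisfies the pattern, so the list is empty.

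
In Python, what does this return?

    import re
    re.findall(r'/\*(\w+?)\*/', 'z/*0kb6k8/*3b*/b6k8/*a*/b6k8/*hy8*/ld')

['3b', 'a', 'hy8']

Walking the string: at [9:15] match '/*3b*/', group 1 = '3b'; at [19:24] match '/*a*/', group 1 = 'a'; at [28:35] match '/*hy8*/', group 1 = 'hy8'.
Because there's exactly one group, `findall` drops the full match and keeps group 1 from each hit.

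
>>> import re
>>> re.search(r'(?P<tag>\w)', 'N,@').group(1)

'N'

The match spans [0:1] → 'N'.
Captured: group 1 = 'N'.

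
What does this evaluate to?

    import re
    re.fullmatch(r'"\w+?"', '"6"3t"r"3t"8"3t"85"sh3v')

`re.fullmatch` requires the pattern to consume the entire string.
Here there's no way to consume every character, so the call returns None.

None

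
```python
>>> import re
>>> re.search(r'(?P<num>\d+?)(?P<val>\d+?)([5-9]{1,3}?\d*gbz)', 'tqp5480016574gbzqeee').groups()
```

('5', '4', '80016574gbz')

The match spans [3:16] → '5480016574gbz'.
Captured: group 1 = '5', group 2 = '4', group 3 = '80016574gbz'.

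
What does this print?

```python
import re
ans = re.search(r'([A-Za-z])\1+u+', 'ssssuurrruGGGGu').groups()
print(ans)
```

('s',)

A backreference is literal: `\1` must see the identical characters the first group matched.
`re.search` scans for the first position where the pattern succeeds.
The match spans [0:6] → 'ssssuu'.
Captured: group 1 = 's'.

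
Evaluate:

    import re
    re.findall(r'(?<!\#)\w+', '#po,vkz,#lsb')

['o', 'vkz', 'sb']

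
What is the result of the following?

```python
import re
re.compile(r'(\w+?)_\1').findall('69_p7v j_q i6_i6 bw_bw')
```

['i6', 'bw']

The backreference `\1` re-matches whatever the first group consumed, character for character.
Walking the string: at [11:16] match 'i6_i6', group 1 = 'i6'; at [17:22] match 'bw_bw', group 1 = 'bw'.
Because there's exactly one group, `findall` drops the full match and keeps group 1 from each hit.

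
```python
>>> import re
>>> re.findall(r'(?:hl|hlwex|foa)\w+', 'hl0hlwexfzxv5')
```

['hl0hlwexfzxv5']

Scanning left to right: at [0:13] → 'hl0hlwexfzxv5'.
Since nothing is captured, `findall` lists the 1 matched substring directly.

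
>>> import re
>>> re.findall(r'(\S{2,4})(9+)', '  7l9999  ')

[('7l99', '99')]

Pattern: 2 to 4 of a non-whitespace character (captured); then one or more of a literal '9' (captured).
Matches: at [2:8] match '7l9999', groups = ('7l99', '99').
Multiple groups make `findall` return tuples — one 2-tuple for the one match.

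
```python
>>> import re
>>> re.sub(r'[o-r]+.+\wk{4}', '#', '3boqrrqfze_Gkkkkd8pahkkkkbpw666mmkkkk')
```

'3b#'

Pattern: one or more of a character in [o-r]; then one or more of any character, then a word character, then exactly 4 of the literal 'k'.
Every occurrence is swapped for '#'.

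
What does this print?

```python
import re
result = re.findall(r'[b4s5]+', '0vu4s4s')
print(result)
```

Pattern: one or more of one of [b4s5].
Matches: at [3:7] → '4s4s'.
`findall` yields the raw match text (1 of them) because the pattern has no groups.

['4s4s']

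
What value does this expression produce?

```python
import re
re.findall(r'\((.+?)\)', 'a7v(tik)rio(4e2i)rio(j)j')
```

['tik', '4e2i', 'j']

Because the quantifier is non-greedy, it stops expanding at the earliest point where the rest of the pattern can succeed.
Scanning left to right: at [3:8] match '(tik)', group 1 = 'tik'; at [11:17] match '(4e2i)', group 1 = '4e2i'; at [20:23] match '(j)', group 1 = 'j'.
Because there's exactly one group, `findall` drops the full match and keeps group 1 from each hit.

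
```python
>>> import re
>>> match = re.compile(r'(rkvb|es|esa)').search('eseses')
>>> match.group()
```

Unlike `match`, `search` isn't anchored — it looks for the pattern anywhere in the string.
The match spans [0:2] → 'es'.
Captured: group 1 = 'es'.

'es'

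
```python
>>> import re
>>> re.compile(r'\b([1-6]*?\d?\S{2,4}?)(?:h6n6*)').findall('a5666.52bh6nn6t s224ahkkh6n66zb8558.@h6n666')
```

['.52b', '.@']

With a single group, `findall` returns only what that group captured — 2 items.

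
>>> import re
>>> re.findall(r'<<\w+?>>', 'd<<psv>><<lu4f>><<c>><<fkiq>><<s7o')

Walking the string: at [1:8] → '<<psv>>'; at [8:16] → '<<lu4f>>'; at [16:21] → '<<c>>'; at [21:29] → '<<fkiq>>'.
No capturing groups, so `findall` returns the 4 full match strings.

['<<psv>>', '<<lu4f>>', '<<c>>', '<<fkiq>>']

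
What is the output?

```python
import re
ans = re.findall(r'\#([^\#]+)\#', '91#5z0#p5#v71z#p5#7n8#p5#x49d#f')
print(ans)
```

['5z0', 'v71z', '7n8', 'x49d']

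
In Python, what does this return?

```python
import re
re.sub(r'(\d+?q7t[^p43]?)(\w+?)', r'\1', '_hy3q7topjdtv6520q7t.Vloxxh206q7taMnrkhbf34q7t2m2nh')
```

'_hy3q7tojdtv6520q7t.loxxh206q7tanrkhbf34q7t22nh'

This matches one or more of a digit (lazy), then the literal 'q7t', then optionally any character except [p43] (captured); then one or more of a word character (lazy) (captured).
Lazy quantifiers expand one character at a time until the remainder of the pattern can match.
Matches: at [3:9] → '3q7top'; at [13:22] → '6520q7t.V'; at [27:35] → '206q7taM'; at [41:48] → '34q7t2m'.
`\1` in the replacement pulls in group 1's text for each match.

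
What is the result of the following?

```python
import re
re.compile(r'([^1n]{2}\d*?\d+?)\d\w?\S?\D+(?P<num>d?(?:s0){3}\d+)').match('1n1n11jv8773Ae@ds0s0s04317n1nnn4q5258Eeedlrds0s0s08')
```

This matches exactly 2 of any character except [1n], then zero or more of a digit (lazy), then one or more of a digit (lazy) (captured); then a digit, then optionally a word character, then optionally a non-whitespace character; then one or more of a non-digit; then optionally the literal 'd', then the literal 's0' repeated 3 times, then one or more of a digit (captured as 'num').
With `match`, the pattern is implicitly anchored at the beginning.
Here position 0 doesn't satisfy it, so the call returns None.

None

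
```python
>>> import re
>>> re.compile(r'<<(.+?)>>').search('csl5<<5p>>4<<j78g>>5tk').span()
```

(4, 10)

A `+?`/`*?`/`{m,n}?` starts at its minimum and grows only as far as needed for what follows to match.
`re.search` scans for the first position where the pattern succeeds.
The match spans [4:10] → '<<5p>>'.
Captured: group 1 = '5p'.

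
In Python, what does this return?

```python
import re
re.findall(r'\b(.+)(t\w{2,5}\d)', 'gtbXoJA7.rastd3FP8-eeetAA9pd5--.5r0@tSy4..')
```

[('gtbXoJA7.rastd3FP8-eeetAA9pd5--.5r0@', 'tSy4')]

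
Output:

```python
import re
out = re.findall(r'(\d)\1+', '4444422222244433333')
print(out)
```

A backreference is literal: `\1` must see the identical characters the first group matched.
`findall` collects group 1 from each match (4 total).

['4', '2', '4', '3']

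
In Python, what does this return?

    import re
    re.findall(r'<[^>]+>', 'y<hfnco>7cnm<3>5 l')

Walking the string: at [1:8] → '<hfnco>'; at [12:15] → '<3>'.
With no groups in the pattern, `findall` gives back each whole match — 2 here.

['<hfnco>', '<3>']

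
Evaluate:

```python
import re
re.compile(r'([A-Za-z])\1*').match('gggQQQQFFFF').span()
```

(0, 3)

With `match`, the pattern is implicitly anchored at the beginning.
The match spans [0:3] → 'ggg'.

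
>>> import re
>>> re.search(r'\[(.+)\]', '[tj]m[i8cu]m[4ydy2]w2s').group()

'[tj]m[i8cu]m[4ydy2]'

`re.search` scans for the first position where the pattern succeeds.
The match spans [0:19] → '[tj]m[i8cu]m[4ydy2]'.
Captured: group 1 = 'tj]m[i8cu]m[4ydy2'.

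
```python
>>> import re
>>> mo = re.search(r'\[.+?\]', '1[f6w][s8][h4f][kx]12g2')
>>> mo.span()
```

(1, 6)

The match spans [1:6] → '[f6w]'.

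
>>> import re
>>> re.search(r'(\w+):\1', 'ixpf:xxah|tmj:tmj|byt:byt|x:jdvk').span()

A backreference is literal: `\1` must see the identical characters the first group matched.
Unlike `match`, `search` isn't anchored — it looks for the pattern anywhere in the string.
The match spans [10:17] → 'tmj:tmj'.
Captured: group 1 = 'tmj'.

(10, 17)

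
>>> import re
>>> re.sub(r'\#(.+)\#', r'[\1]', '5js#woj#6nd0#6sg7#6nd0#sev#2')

'5js[woj#6nd0#6sg7#6nd0#sev]2'

Matches: at [3:27] → '#woj#6nd0#6sg7#6nd0#sev#'.
Each match is replaced using the text its own group 1 captured.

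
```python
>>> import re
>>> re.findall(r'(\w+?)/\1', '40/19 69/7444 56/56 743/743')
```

The backreference `\1` re-matches whatever the first group consumed, character for character.
Because there's exactly one group, `findall` drops the full match and keeps group 1 from each hit.

['56', '743']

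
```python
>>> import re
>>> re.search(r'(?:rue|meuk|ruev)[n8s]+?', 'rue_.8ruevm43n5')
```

None

`search` walks the string left to right and returns the first match it finds.
Here nothing in the string fits, so the call returns None.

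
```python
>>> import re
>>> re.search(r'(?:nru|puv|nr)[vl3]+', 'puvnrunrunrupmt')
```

None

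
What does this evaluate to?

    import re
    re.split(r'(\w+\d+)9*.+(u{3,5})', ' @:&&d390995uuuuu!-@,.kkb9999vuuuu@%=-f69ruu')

Pattern: one or more of a word character, then one or more of a digit (captured); then zero or more of the literal '9', then one or more of any character; then 3 to 5 of a literal 'u' (captured).
Matches to split on: at [5:34] → 'd390995uuuuu!-@,.kkb9999vuuuu'.
`re.split` interleaves the captured-group text with the surrounding fragments.

[' @:&&', 'd390995', 'uuu', '@%=-f69ruu']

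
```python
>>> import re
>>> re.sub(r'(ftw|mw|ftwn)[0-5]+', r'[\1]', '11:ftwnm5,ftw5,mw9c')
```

'11:ftwnm5,[ftw],mw9c'

The replacement refers to a captured group, so each match is rewritten using its own captured text.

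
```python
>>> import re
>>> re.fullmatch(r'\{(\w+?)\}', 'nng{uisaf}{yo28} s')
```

For `fullmatch`, every character of the input must be accounted for by the pattern.
Here there's no way to consume every character, so the call returns None.

None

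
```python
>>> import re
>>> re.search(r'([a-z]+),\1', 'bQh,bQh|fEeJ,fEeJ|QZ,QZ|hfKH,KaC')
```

None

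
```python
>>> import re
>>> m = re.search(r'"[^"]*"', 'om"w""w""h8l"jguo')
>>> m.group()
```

'"w"'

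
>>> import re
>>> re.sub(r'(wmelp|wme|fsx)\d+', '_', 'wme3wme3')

Matches: at [0:4] → 'wme3'; at [4:8] → 'wme3'.
Each match is replaced by '_'.

'__'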